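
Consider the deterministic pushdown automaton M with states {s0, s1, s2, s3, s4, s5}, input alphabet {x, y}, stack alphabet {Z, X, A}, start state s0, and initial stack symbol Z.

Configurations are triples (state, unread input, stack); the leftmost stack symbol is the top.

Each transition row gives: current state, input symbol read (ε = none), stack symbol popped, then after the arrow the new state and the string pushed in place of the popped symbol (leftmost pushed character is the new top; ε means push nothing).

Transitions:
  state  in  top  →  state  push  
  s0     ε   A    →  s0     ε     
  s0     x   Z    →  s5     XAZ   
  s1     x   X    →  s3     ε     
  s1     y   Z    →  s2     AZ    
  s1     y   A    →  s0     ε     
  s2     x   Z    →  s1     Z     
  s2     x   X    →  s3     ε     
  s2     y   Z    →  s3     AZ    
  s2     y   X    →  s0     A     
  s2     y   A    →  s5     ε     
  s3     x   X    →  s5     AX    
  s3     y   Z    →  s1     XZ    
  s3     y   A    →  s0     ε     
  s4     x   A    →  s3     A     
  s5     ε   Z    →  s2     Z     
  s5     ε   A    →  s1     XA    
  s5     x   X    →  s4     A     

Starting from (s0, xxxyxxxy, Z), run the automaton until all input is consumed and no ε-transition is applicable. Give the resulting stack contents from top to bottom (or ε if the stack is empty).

(s0, xxxyxxxy, Z)
  read x, top Z: go to s5, push XAZ → (s5, xxyxxxy, XAZ)
  read x, top X: go to s4, push A → (s4, xyxxxy, AAZ)
  read x, top A: go to s3, push A → (s3, yxxxy, AAZ)
  read y, top A: go to s0, push ε → (s0, xxxy, AZ)
  ε-move, top A: go to s0, push ε → (s0, xxxy, Z)
  read x, top Z: go to s5, push XAZ → (s5, xxy, XAZ)
  read x, top X: go to s4, push A → (s4, xy, AAZ)
  read x, top A: go to s3, push A → (s3, y, AAZ)
  read y, top A: go to s0, push ε → (s0, ε, AZ)
  ε-move, top A: go to s0, push ε → (s0, ε, Z)
All input consumed in state s0 with stack Z.

Z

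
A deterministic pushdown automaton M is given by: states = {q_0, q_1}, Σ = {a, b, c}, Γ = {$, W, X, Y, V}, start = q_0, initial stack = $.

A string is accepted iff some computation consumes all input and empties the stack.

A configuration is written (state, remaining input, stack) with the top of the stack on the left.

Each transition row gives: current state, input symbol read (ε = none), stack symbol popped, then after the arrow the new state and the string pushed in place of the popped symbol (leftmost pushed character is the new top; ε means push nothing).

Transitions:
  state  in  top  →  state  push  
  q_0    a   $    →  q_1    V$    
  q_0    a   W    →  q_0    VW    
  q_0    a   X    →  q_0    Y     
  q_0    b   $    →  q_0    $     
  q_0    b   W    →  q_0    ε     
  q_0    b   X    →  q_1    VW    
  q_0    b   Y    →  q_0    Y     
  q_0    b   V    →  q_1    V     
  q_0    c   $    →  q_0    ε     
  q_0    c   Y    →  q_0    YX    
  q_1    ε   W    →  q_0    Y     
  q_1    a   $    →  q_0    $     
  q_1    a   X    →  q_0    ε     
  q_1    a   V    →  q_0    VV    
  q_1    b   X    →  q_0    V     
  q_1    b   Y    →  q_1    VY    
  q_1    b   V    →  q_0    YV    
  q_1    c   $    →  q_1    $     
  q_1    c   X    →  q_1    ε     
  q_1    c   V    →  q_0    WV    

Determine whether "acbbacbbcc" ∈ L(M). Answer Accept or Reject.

(q_0, acbbacbbcc, $)
  read a, top $: go to q_1, push V$ → (q_1, cbbacbbcc, V$)
  read c, top V: go to q_0, push WV → (q_0, bbacbbcc, WV$)
  read b, top W: go to q_0, push ε → (q_0, bacbbcc, V$)
  read b, top V: go to q_1, push V → (q_1, acbbcc, V$)
  read a, top V: go to q_0, push VV → (q_0, cbbcc, VV$)
No transition applies at (q_0, cbbcc, VV$); input not fully consumed.

Reject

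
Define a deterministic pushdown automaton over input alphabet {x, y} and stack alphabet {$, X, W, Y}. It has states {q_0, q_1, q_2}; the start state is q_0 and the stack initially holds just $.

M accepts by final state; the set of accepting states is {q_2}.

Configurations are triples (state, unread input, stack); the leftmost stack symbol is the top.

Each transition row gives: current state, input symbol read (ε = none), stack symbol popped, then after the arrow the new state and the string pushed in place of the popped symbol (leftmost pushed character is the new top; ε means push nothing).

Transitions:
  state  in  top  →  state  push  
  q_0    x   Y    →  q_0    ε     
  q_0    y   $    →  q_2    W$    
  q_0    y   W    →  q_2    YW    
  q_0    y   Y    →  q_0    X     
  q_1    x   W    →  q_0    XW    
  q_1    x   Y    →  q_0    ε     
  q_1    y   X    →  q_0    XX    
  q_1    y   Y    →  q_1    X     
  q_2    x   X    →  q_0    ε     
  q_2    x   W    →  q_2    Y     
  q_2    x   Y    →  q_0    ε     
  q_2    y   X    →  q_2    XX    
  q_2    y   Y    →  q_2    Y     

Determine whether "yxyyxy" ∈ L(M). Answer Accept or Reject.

Accept

(q_0, yxyyxy, $) ⊢ (q_2, xyyxy, W$) ⊢ (q_2, yyxy, Y$) ⊢ (q_2, yxy, Y$) ⊢ (q_2, xy, Y$) ⊢ (q_0, y, $) ⊢ (q_2, ε, W$)
All input consumed; state q_2 ∈ F.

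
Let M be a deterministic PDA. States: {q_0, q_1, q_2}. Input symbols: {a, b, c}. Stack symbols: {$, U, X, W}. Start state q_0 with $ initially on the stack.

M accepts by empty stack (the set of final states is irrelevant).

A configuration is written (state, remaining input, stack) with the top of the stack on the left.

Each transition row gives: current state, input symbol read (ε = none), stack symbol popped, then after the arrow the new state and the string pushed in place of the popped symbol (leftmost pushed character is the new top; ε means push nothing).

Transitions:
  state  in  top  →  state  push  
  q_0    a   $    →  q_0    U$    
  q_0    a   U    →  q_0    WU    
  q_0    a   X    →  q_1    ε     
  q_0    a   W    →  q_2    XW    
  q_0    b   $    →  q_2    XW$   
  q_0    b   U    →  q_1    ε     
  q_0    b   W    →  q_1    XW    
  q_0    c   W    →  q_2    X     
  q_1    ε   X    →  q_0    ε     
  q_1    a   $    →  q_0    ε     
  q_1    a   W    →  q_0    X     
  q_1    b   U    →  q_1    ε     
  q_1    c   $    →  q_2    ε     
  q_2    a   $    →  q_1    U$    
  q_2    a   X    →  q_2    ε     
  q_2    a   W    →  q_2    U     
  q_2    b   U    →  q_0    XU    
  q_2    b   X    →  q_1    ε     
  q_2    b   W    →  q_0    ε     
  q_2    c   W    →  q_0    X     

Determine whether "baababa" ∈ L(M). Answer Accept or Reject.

(q_0, baababa, $)
  read b, top $: go to q_2, push XW$ → (q_2, aababa, XW$)
  read a, top X: go to q_2, push ε → (q_2, ababa, W$)
  read a, top W: go to q_2, push U → (q_2, baba, U$)
  read b, top U: go to q_0, push XU → (q_0, aba, XU$)
  read a, top X: go to q_1, push ε → (q_1, ba, U$)
  read b, top U: go to q_1, push ε → (q_1, a, $)
  read a, top $: go to q_0, push ε → (q_0, ε, ε)
All input consumed and the stack is empty.

Accept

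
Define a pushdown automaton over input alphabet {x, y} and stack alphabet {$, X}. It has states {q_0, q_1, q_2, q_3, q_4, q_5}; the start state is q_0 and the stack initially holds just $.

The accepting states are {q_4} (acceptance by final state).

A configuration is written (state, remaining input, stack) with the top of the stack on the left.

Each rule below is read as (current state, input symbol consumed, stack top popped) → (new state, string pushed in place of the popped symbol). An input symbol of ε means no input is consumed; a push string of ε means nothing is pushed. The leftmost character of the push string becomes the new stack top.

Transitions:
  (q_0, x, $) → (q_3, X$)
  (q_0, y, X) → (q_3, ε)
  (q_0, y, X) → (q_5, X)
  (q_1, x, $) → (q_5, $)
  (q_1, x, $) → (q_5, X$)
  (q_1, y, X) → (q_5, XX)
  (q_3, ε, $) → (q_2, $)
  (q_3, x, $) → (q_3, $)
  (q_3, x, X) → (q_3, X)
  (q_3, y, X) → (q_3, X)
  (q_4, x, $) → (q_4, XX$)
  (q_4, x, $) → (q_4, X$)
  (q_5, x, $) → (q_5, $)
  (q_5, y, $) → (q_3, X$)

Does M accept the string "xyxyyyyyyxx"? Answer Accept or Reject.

Reject

No computation consumes all input and reaches a final state.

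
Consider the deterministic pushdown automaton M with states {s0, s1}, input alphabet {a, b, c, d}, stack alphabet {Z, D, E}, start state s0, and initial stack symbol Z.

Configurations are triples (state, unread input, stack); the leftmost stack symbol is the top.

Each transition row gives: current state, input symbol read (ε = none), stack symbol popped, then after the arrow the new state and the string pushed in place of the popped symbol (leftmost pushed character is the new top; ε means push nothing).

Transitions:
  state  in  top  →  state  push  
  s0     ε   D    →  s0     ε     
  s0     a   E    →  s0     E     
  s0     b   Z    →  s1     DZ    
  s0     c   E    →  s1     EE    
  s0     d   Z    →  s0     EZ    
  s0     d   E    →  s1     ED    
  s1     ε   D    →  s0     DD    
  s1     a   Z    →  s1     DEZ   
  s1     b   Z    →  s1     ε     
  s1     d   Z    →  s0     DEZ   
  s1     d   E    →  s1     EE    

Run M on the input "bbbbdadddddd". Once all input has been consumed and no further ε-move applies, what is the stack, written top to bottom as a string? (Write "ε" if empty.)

(s0, bbbbdadddddd, Z)
  read b, top Z: go to s1, push DZ → (s1, bbbdadddddd, DZ)
  ε-move, top D: go to s0, push DD → (s0, bbbdadddddd, DDZ)
  ε-move, top D: go to s0, push ε → (s0, bbbdadddddd, DZ)
  ε-move, top D: go to s0, push ε → (s0, bbbdadddddd, Z)
  read b, top Z: go to s1, push DZ → (s1, bbdadddddd, DZ)
  ε-move, top D: go to s0, push DD → (s0, bbdadddddd, DDZ)
  ε-move, top D: go to s0, push ε → (s0, bbdadddddd, DZ)
  ε-move, top D: go to s0, push ε → (s0, bbdadddddd, Z)
  read b, top Z: go to s1, push DZ → (s1, bdadddddd, DZ)
  ε-move, top D: go to s0, push DD → (s0, bdadddddd, DDZ)
  ε-move, top D: go to s0, push ε → (s0, bdadddddd, DZ)
  ε-move, top D: go to s0, push ε → (s0, bdadddddd, Z)
  read b, top Z: go to s1, push DZ → (s1, dadddddd, DZ)
  ε-move, top D: go to s0, push DD → (s0, dadddddd, DDZ)
  ε-move, top D: go to s0, push ε → (s0, dadddddd, DZ)
  ε-move, top D: go to s0, push ε → (s0, dadddddd, Z)
  read d, top Z: go to s0, push EZ → (s0, adddddd, EZ)
  read a, top E: go to s0, push E → (s0, dddddd, EZ)
  read d, top E: go to s1, push ED → (s1, ddddd, EDZ)
  read d, top E: go to s1, push EE → (s1, dddd, EEDZ)
  read d, top E: go to s1, push EE → (s1, ddd, EEEDZ)
  read d, top E: go to s1, push EE → (s1, dd, EEEEDZ)
  read d, top E: go to s1, push EE → (s1, d, EEEEEDZ)
  read d, top E: go to s1, push EE → (s1, ε, EEEEEEDZ)
All input consumed in state s1 with stack EEEEEEDZ.

EEEEEEDZ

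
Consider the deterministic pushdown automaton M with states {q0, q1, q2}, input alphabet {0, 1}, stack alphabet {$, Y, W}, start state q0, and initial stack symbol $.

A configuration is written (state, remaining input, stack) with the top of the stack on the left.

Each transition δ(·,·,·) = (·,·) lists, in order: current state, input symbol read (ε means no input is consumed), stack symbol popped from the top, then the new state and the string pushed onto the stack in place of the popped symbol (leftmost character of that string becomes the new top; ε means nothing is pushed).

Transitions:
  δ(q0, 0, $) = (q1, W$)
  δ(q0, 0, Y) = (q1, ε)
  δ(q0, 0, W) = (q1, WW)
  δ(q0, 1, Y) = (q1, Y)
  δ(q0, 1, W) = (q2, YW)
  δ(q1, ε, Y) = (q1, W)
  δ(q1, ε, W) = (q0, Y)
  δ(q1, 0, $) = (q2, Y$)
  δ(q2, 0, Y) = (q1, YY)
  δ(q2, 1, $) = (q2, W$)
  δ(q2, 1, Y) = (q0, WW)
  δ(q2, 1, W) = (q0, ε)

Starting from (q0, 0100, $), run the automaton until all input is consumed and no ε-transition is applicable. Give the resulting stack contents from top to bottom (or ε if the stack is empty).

(q0, 0100, $)
  read 0, top $: go to q1, push W$ → (q1, 100, W$)
  ε-move, top W: go to q0, push Y → (q0, 100, Y$)
  read 1, top Y: go to q1, push Y → (q1, 00, Y$)
  ε-move, top Y: go to q1, push W → (q1, 00, W$)
  ε-move, top W: go to q0, push Y → (q0, 00, Y$)
  read 0, top Y: go to q1, push ε → (q1, 0, $)
  read 0, top $: go to q2, push Y$ → (q2, ε, Y$)
All input consumed in state q2 with stack Y$.

Y$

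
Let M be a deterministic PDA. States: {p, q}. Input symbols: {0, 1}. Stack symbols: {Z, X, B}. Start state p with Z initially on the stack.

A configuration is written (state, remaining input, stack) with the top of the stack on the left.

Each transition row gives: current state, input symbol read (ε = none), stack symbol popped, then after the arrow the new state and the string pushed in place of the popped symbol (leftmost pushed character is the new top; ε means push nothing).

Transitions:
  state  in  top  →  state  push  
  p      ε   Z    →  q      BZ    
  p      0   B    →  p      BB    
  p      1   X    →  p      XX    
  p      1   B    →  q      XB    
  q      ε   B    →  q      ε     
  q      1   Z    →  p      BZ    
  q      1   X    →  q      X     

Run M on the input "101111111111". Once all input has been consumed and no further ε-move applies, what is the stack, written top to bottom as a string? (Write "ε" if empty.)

(p, 101111111111, Z)
  ε-move, top Z: go to q, push BZ → (q, 101111111111, BZ)
  ε-move, top B: go to q, push ε → (q, 101111111111, Z)
  read 1, top Z: go to p, push BZ → (p, 01111111111, BZ)
  read 0, top B: go to p, push BB → (p, 1111111111, BBZ)
  read 1, top B: go to q, push XB → (q, 111111111, XBBZ)
  read 1, top X: go to q, push X → (q, 11111111, XBBZ)
  read 1, top X: go to q, push X → (q, 1111111, XBBZ)
  read 1, top X: go to q, push X → (q, 111111, XBBZ)
  read 1, top X: go to q, push X → (q, 11111, XBBZ)
  read 1, top X: go to q, push X → (q, 1111, XBBZ)
  read 1, top X: go to q, push X → (q, 111, XBBZ)
  read 1, top X: go to q, push X → (q, 11, XBBZ)
  read 1, top X: go to q, push X → (q, 1, XBBZ)
  read 1, top X: go to q, push X → (q, ε, XBBZ)
All input consumed in state q with stack XBBZ.

XBBZ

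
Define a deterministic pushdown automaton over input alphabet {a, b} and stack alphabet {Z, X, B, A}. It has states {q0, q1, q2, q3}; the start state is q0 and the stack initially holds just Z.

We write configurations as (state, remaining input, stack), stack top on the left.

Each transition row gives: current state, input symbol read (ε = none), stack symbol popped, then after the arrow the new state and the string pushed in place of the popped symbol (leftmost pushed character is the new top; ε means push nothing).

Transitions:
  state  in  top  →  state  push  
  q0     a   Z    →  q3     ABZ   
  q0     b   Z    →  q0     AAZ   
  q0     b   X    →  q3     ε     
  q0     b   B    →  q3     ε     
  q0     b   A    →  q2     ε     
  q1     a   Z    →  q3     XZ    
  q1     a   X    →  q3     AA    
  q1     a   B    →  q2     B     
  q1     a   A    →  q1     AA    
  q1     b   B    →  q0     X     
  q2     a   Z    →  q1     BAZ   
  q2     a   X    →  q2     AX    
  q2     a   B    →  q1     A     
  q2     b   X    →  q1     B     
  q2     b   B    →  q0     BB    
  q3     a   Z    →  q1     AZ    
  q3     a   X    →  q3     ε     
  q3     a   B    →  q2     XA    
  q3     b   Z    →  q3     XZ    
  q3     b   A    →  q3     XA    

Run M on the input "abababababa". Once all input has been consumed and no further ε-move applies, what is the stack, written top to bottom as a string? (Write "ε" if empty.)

ABZ

(q0, abababababa, Z) ⊢ (q3, bababababa, ABZ) ⊢ (q3, ababababa, XABZ) ⊢ (q3, babababa, ABZ) ⊢ (q3, abababa, XABZ) ⊢ (q3, bababa, ABZ) ⊢ (q3, ababa, XABZ) ⊢ (q3, baba, ABZ) ⊢ (q3, aba, XABZ) ⊢ (q3, ba, ABZ) ⊢ (q3, a, XABZ) ⊢ (q3, ε, ABZ)
All input consumed in state q3 with stack ABZ.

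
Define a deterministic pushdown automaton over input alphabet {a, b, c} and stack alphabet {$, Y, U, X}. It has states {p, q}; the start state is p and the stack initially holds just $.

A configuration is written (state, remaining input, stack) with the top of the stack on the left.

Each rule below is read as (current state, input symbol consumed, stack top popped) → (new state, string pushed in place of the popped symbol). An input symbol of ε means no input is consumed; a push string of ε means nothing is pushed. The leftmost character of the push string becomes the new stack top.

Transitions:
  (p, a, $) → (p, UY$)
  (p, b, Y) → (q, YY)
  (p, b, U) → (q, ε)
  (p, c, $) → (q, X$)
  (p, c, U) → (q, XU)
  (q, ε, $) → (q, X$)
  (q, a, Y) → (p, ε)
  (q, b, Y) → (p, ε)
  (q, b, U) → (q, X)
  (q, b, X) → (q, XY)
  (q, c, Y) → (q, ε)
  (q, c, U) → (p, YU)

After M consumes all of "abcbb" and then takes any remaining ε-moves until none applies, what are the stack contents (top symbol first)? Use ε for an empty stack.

XYY$

(p, abcbb, $) ⊢ (p, bcbb, UY$) ⊢ (q, cbb, Y$) ⊢ (q, bb, $) ⊢ (q, bb, X$) ⊢ (q, b, XY$) ⊢ (q, ε, XYY$)
All input consumed in state q with stack XYY$.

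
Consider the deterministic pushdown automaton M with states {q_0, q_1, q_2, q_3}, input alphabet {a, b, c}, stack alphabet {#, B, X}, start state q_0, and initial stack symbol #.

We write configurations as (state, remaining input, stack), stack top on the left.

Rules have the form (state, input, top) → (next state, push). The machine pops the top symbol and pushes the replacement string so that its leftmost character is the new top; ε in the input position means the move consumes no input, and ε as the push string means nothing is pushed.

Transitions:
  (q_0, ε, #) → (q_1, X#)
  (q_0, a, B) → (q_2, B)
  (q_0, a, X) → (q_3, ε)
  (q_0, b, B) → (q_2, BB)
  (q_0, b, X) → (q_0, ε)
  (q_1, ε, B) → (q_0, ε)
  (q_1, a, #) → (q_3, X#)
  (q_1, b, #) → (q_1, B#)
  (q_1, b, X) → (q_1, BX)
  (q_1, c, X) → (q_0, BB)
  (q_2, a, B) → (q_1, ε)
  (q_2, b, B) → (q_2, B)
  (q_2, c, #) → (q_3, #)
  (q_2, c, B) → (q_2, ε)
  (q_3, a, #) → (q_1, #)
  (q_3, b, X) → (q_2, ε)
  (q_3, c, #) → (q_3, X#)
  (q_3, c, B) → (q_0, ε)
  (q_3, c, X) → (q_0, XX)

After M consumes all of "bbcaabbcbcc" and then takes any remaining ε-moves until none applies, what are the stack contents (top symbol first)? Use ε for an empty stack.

(q_0, bbcaabbcbcc, #)
  ε-move, top #: go to q_1, push X# → (q_1, bbcaabbcbcc, X#)
  read b, top X: go to q_1, push BX → (q_1, bcaabbcbcc, BX#)
  ε-move, top B: go to q_0, push ε → (q_0, bcaabbcbcc, X#)
  read b, top X: go to q_0, push ε → (q_0, caabbcbcc, #)
  ε-move, top #: go to q_1, push X# → (q_1, caabbcbcc, X#)
  read c, top X: go to q_0, push BB → (q_0, aabbcbcc, BB#)
  read a, top B: go to q_2, push B → (q_2, abbcbcc, BB#)
  read a, top B: go to q_1, push ε → (q_1, bbcbcc, B#)
  ε-move, top B: go to q_0, push ε → (q_0, bbcbcc, #)
  ε-move, top #: go to q_1, push X# → (q_1, bbcbcc, X#)
  read b, top X: go to q_1, push BX → (q_1, bcbcc, BX#)
  ε-move, top B: go to q_0, push ε → (q_0, bcbcc, X#)
  read b, top X: go to q_0, push ε → (q_0, cbcc, #)
  ε-move, top #: go to q_1, push X# → (q_1, cbcc, X#)
  read c, top X: go to q_0, push BB → (q_0, bcc, BB#)
  read b, top B: go to q_2, push BB → (q_2, cc, BBB#)
  read c, top B: go to q_2, push ε → (q_2, c, BB#)
  read c, top B: go to q_2, push ε → (q_2, ε, B#)
All input consumed in state q_2 with stack B#.

B#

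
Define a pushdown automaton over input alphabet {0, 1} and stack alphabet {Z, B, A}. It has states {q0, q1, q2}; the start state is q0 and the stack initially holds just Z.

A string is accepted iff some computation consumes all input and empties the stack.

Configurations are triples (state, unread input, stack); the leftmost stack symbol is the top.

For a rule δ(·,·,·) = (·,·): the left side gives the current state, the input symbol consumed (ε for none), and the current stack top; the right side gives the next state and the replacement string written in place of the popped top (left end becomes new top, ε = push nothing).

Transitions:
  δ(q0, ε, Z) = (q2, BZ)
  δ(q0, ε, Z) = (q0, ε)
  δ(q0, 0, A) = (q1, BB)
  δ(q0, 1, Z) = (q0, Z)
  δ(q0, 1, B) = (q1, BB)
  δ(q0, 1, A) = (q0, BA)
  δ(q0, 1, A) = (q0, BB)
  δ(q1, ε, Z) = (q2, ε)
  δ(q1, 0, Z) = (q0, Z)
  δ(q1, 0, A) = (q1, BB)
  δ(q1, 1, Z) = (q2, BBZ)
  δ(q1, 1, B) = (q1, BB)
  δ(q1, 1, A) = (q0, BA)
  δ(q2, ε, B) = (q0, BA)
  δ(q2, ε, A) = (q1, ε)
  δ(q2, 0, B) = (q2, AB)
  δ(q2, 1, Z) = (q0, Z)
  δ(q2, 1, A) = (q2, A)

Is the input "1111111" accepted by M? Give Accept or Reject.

Accept

One accepting computation: (q0, 1111111, Z) ⊢ (q0, 111111, Z) ⊢ (q0, 11111, Z) ⊢ (q0, 1111, Z) ⊢ (q0, 111, Z) ⊢ (q0, 11, Z) ⊢ (q0, 1, Z) ⊢ (q0, ε, Z) ⊢ (q0, ε, ε)
All input consumed and the stack is empty.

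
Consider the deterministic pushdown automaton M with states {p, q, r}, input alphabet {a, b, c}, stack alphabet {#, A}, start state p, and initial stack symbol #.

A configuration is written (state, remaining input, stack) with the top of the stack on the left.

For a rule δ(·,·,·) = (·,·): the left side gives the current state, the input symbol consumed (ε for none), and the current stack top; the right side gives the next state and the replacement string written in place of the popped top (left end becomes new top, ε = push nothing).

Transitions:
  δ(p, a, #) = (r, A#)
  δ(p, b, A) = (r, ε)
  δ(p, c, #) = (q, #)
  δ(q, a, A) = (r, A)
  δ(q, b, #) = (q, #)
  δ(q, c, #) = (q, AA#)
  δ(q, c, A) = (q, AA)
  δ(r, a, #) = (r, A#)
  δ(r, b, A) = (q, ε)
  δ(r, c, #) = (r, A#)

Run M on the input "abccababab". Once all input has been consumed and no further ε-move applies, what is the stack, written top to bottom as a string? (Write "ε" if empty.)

#

(p, abccababab, #) ⊢ (r, bccababab, A#) ⊢ (q, ccababab, #) ⊢ (q, cababab, AA#) ⊢ (q, ababab, AAA#) ⊢ (r, babab, AAA#) ⊢ (q, abab, AA#) ⊢ (r, bab, AA#) ⊢ (q, ab, A#) ⊢ (r, b, A#) ⊢ (q, ε, #)
All input consumed in state q with stack #.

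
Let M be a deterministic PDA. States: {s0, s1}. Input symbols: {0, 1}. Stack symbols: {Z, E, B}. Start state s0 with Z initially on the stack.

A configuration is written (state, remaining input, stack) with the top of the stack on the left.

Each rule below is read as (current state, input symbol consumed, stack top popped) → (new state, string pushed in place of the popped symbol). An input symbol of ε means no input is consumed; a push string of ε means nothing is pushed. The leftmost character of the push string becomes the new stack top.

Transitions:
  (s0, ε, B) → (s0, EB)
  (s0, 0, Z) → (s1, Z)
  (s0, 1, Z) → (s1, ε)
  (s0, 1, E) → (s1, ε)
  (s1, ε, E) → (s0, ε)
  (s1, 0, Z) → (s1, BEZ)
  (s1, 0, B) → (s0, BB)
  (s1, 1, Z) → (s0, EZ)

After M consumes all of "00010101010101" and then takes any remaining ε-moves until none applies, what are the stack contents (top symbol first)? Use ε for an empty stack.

BBBBBBBEZ

(s0, 00010101010101, Z)
  read 0, top Z: go to s1, push Z → (s1, 0010101010101, Z)
  read 0, top Z: go to s1, push BEZ → (s1, 010101010101, BEZ)
  read 0, top B: go to s0, push BB → (s0, 10101010101, BBEZ)
  ε-move, top B: go to s0, push EB → (s0, 10101010101, EBBEZ)
  read 1, top E: go to s1, push ε → (s1, 0101010101, BBEZ)
  read 0, top B: go to s0, push BB → (s0, 101010101, BBBEZ)
  ε-move, top B: go to s0, push EB → (s0, 101010101, EBBBEZ)
  read 1, top E: go to s1, push ε → (s1, 01010101, BBBEZ)
  read 0, top B: go to s0, push BB → (s0, 1010101, BBBBEZ)
  ε-move, top B: go to s0, push EB → (s0, 1010101, EBBBBEZ)
  read 1, top E: go to s1, push ε → (s1, 010101, BBBBEZ)
  read 0, top B: go to s0, push BB → (s0, 10101, BBBBBEZ)
  ε-move, top B: go to s0, push EB → (s0, 10101, EBBBBBEZ)
  read 1, top E: go to s1, push ε → (s1, 0101, BBBBBEZ)
  read 0, top B: go to s0, push BB → (s0, 101, BBBBBBEZ)
  ε-move, top B: go to s0, push EB → (s0, 101, EBBBBBBEZ)
  read 1, top E: go to s1, push ε → (s1, 01, BBBBBBEZ)
  read 0, top B: go to s0, push BB → (s0, 1, BBBBBBBEZ)
  ε-move, top B: go to s0, push EB → (s0, 1, EBBBBBBBEZ)
  read 1, top E: go to s1, push ε → (s1, ε, BBBBBBBEZ)
All input consumed in state s1 with stack BBBBBBBEZ.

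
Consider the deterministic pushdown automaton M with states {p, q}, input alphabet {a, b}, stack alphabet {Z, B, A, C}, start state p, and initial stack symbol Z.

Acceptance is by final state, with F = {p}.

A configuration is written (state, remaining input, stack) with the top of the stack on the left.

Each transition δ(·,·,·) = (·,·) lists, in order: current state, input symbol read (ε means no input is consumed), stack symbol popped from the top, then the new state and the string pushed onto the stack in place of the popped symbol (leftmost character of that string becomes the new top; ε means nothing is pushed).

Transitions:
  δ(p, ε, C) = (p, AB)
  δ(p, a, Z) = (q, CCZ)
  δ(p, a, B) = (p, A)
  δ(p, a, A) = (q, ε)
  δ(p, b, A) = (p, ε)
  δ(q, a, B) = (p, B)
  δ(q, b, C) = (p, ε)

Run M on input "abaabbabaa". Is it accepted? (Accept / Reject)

(p, abaabbabaa, Z) ⊢ (q, baabbabaa, CCZ) ⊢ (p, aabbabaa, CZ) ⊢ (p, aabbabaa, ABZ) ⊢ (q, abbabaa, BZ) ⊢ (p, bbabaa, BZ)
No transition applies at (p, bbabaa, BZ); input not fully consumed.

Reject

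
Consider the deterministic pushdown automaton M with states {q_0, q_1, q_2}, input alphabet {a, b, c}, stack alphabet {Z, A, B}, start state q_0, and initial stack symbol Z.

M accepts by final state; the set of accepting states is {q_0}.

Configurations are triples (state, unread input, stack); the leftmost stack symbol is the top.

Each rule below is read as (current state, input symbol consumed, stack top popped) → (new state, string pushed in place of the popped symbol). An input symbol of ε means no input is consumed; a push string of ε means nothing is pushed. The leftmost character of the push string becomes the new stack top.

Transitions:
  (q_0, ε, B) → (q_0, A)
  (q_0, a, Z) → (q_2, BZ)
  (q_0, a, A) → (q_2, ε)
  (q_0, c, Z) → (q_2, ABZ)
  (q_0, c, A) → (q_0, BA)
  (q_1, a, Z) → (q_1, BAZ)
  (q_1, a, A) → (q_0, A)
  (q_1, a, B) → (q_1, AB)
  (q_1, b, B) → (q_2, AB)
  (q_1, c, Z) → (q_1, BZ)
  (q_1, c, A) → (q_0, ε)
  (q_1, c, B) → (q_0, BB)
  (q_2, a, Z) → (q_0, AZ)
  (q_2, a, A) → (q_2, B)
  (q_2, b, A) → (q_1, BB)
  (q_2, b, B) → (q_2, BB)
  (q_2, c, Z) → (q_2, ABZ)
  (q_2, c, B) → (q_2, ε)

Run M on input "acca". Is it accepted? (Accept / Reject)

(q_0, acca, Z)
  read a, top Z: go to q_2, push BZ → (q_2, cca, BZ)
  read c, top B: go to q_2, push ε → (q_2, ca, Z)
  read c, top Z: go to q_2, push ABZ → (q_2, a, ABZ)
  read a, top A: go to q_2, push B → (q_2, ε, BBZ)
All input consumed; state q_2 ∉ F and no further ε-move applies.

Reject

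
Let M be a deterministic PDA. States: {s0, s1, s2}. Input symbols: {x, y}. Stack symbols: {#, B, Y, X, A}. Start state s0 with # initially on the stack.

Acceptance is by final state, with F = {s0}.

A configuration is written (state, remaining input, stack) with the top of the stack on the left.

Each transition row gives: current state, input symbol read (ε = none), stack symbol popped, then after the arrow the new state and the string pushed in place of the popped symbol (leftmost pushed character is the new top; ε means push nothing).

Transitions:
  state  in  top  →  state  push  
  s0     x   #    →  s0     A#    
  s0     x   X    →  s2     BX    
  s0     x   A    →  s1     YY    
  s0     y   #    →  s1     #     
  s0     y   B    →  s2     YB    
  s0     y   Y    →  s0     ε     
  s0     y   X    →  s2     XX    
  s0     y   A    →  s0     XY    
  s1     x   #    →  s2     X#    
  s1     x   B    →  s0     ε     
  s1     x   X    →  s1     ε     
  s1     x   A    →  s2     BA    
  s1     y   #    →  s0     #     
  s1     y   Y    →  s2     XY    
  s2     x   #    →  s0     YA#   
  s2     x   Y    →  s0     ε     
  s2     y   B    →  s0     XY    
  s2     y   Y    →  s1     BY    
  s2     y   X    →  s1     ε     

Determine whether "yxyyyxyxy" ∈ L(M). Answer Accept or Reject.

Reject

(s0, yxyyyxyxy, #)
  read y, top #: go to s1, push # → (s1, xyyyxyxy, #)
  read x, top #: go to s2, push X# → (s2, yyyxyxy, X#)
  read y, top X: go to s1, push ε → (s1, yyxyxy, #)
  read y, top #: go to s0, push # → (s0, yxyxy, #)
  read y, top #: go to s1, push # → (s1, xyxy, #)
  read x, top #: go to s2, push X# → (s2, yxy, X#)
  read y, top X: go to s1, push ε → (s1, xy, #)
  read x, top #: go to s2, push X# → (s2, y, X#)
  read y, top X: go to s1, push ε → (s1, ε, #)
All input consumed; state s1 ∉ F and no further ε-move applies.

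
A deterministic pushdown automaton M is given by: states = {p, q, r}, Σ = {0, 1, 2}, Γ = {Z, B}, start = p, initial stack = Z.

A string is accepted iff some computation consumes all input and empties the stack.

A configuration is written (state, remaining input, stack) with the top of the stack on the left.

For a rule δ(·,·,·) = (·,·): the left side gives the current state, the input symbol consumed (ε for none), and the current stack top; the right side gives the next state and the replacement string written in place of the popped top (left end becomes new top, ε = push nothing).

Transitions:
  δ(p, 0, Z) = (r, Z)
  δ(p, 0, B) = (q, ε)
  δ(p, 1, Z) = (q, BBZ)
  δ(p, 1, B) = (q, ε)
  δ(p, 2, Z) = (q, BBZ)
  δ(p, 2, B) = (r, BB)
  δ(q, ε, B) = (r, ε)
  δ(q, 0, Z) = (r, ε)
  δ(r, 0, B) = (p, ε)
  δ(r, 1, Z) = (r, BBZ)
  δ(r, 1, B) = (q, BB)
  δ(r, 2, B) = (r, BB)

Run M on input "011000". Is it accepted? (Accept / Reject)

(p, 011000, Z)
  read 0, top Z: go to r, push Z → (r, 11000, Z)
  read 1, top Z: go to r, push BBZ → (r, 1000, BBZ)
  read 1, top B: go to q, push BB → (q, 000, BBBZ)
  ε-move, top B: go to r, push ε → (r, 000, BBZ)
  read 0, top B: go to p, push ε → (p, 00, BZ)
  read 0, top B: go to q, push ε → (q, 0, Z)
  read 0, top Z: go to r, push ε → (r, ε, ε)
All input consumed and the stack is empty.

Accept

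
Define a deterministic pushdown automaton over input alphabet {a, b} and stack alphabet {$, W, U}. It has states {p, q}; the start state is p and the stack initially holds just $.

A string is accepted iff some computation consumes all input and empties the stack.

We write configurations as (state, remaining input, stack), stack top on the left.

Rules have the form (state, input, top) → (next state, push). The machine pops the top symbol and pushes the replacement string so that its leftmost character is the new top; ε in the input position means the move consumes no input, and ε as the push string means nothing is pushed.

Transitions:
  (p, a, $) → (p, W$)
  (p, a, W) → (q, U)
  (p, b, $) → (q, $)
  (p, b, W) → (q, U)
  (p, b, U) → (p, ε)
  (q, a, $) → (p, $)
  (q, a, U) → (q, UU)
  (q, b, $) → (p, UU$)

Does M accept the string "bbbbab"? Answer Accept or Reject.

(p, bbbbab, $)
  read b, top $: go to q, push $ → (q, bbbab, $)
  read b, top $: go to p, push UU$ → (p, bbab, UU$)
  read b, top U: go to p, push ε → (p, bab, U$)
  read b, top U: go to p, push ε → (p, ab, $)
  read a, top $: go to p, push W$ → (p, b, W$)
  read b, top W: go to q, push U → (q, ε, U$)
All input consumed; stack is U$, not empty, and no further ε-move applies.

Reject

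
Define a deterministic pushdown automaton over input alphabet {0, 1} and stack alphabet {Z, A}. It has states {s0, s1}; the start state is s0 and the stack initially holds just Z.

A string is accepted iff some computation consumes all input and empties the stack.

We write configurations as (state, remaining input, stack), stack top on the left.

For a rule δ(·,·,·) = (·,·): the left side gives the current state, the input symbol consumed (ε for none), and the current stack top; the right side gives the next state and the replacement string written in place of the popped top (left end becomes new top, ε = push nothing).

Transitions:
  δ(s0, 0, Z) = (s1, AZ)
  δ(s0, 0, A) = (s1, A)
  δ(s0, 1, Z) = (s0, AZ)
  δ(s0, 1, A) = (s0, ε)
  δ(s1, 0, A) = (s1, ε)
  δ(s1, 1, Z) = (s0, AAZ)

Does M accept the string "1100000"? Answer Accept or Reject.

(s0, 1100000, Z)
  read 1, top Z: go to s0, push AZ → (s0, 100000, AZ)
  read 1, top A: go to s0, push ε → (s0, 00000, Z)
  read 0, top Z: go to s1, push AZ → (s1, 0000, AZ)
  read 0, top A: go to s1, push ε → (s1, 000, Z)
No transition applies at (s1, 000, Z); input not fully consumed.

Reject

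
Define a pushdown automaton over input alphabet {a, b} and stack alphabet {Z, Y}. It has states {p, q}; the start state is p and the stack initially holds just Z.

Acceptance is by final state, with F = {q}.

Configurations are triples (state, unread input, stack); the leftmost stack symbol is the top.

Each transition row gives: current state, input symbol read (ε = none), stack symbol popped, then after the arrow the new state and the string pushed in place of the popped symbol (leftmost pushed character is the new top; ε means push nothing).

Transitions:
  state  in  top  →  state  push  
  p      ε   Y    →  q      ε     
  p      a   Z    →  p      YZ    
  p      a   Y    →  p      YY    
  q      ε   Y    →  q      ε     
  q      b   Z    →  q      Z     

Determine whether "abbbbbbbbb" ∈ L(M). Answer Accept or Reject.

Accept

One accepting computation: (p, abbbbbbbbb, Z) ⊢ (p, bbbbbbbbb, YZ) ⊢ (q, bbbbbbbbb, Z) ⊢ (q, bbbbbbbb, Z) ⊢ (q, bbbbbbb, Z) ⊢ (q, bbbbbb, Z) ⊢ (q, bbbbb, Z) ⊢ (q, bbbb, Z) ⊢ (q, bbb, Z) ⊢ (q, bb, Z) ⊢ (q, b, Z) ⊢ (q, ε, Z)
All input consumed and state q ∈ F.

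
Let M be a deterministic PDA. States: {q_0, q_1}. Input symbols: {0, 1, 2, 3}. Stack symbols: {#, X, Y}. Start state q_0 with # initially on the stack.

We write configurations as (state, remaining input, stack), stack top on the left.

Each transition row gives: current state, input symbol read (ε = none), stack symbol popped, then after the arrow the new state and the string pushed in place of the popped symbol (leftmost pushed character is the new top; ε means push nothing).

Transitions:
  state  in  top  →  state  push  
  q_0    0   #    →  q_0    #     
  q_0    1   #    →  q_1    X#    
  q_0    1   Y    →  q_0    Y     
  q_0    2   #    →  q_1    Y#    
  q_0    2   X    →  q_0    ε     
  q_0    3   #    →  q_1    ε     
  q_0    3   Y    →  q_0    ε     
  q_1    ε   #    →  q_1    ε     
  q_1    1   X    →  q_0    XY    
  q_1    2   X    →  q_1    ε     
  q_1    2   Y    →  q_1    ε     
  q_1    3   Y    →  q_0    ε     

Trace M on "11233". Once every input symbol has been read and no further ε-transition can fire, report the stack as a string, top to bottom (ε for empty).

(q_0, 11233, #)
  read 1, top #: go to q_1, push X# → (q_1, 1233, X#)
  read 1, top X: go to q_0, push XY → (q_0, 233, XY#)
  read 2, top X: go to q_0, push ε → (q_0, 33, Y#)
  read 3, top Y: go to q_0, push ε → (q_0, 3, #)
  read 3, top #: go to q_1, push ε → (q_1, ε, ε)
All input consumed in state q_1 with stack ε.

ε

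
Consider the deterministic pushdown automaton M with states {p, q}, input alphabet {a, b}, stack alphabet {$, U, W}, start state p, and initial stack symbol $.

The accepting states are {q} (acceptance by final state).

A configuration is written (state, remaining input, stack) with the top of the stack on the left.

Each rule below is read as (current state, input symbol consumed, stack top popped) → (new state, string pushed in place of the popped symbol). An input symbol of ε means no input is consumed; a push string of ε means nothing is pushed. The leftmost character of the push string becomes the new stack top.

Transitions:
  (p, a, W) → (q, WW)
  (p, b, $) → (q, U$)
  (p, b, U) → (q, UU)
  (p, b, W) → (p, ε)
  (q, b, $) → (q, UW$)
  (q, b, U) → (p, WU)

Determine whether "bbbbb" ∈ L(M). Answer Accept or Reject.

(p, bbbbb, $)
  read b, top $: go to q, push U$ → (q, bbbb, U$)
  read b, top U: go to p, push WU → (p, bbb, WU$)
  read b, top W: go to p, push ε → (p, bb, U$)
  read b, top U: go to q, push UU → (q, b, UU$)
  read b, top U: go to p, push WU → (p, ε, WUU$)
All input consumed; state p ∉ F and no further ε-move applies.

Reject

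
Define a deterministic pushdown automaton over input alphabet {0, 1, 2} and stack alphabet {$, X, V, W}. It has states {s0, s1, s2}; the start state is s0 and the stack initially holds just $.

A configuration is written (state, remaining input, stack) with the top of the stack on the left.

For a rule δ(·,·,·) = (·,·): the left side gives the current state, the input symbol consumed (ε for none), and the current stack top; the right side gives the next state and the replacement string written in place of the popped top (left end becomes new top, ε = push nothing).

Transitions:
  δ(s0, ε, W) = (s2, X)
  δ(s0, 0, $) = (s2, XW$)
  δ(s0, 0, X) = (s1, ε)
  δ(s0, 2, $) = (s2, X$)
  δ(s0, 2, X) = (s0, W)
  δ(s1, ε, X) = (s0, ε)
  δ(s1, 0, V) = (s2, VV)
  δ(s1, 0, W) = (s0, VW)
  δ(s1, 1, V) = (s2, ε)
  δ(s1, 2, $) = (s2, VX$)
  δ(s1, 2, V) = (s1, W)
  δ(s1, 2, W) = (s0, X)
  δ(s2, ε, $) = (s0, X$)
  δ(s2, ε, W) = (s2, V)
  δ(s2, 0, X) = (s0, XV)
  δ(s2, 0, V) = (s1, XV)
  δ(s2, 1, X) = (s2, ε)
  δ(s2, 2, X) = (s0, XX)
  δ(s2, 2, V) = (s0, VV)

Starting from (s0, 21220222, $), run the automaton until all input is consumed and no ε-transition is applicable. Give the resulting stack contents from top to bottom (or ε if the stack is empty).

(s0, 21220222, $)
  read 2, top $: go to s2, push X$ → (s2, 1220222, X$)
  read 1, top X: go to s2, push ε → (s2, 220222, $)
  ε-move, top $: go to s0, push X$ → (s0, 220222, X$)
  read 2, top X: go to s0, push W → (s0, 20222, W$)
  ε-move, top W: go to s2, push X → (s2, 20222, X$)
  read 2, top X: go to s0, push XX → (s0, 0222, XX$)
  read 0, top X: go to s1, push ε → (s1, 222, X$)
  ε-move, top X: go to s0, push ε → (s0, 222, $)
  read 2, top $: go to s2, push X$ → (s2, 22, X$)
  read 2, top X: go to s0, push XX → (s0, 2, XX$)
  read 2, top X: go to s0, push W → (s0, ε, WX$)
  ε-move, top W: go to s2, push X → (s2, ε, XX$)
All input consumed in state s2 with stack XX$.

XX$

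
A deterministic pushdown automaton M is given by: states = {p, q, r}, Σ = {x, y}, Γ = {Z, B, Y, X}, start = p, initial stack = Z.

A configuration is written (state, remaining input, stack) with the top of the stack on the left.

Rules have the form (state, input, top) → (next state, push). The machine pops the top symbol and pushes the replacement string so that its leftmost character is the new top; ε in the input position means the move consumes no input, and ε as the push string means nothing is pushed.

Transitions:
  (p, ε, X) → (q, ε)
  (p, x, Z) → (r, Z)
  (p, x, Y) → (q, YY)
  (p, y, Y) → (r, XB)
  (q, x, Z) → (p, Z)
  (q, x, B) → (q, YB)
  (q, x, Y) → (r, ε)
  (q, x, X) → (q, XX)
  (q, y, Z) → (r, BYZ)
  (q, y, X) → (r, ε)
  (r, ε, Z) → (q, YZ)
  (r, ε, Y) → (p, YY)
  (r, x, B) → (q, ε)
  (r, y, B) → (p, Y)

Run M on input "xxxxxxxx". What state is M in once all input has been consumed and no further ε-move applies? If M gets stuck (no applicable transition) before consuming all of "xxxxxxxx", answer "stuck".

q

(p, xxxxxxxx, Z)
  read x, top Z: go to r, push Z → (r, xxxxxxx, Z)
  ε-move, top Z: go to q, push YZ → (q, xxxxxxx, YZ)
  read x, top Y: go to r, push ε → (r, xxxxxx, Z)
  ε-move, top Z: go to q, push YZ → (q, xxxxxx, YZ)
  read x, top Y: go to r, push ε → (r, xxxxx, Z)
  ε-move, top Z: go to q, push YZ → (q, xxxxx, YZ)
  read x, top Y: go to r, push ε → (r, xxxx, Z)
  ε-move, top Z: go to q, push YZ → (q, xxxx, YZ)
  read x, top Y: go to r, push ε → (r, xxx, Z)
  ε-move, top Z: go to q, push YZ → (q, xxx, YZ)
  read x, top Y: go to r, push ε → (r, xx, Z)
  ε-move, top Z: go to q, push YZ → (q, xx, YZ)
  read x, top Y: go to r, push ε → (r, x, Z)
  ε-move, top Z: go to q, push YZ → (q, x, YZ)
  read x, top Y: go to r, push ε → (r, ε, Z)
  ε-move, top Z: go to q, push YZ → (q, ε, YZ)
All input consumed; M is in state q.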